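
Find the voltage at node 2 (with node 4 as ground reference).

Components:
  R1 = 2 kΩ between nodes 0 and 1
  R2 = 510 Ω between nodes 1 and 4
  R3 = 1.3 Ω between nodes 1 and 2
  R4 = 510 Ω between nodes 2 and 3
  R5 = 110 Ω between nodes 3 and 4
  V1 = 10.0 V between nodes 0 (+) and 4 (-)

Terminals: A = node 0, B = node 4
Nodal analysis, taking node 4 as the 0 V reference.
Source V1 fixes V_0 = 10 V.
KCL at each unknown node (sum of currents leaving = 0; resistances in Ω):
  Node 1: (V_1 - 10)/2000 + (V_1 - 0)/510 + (V_1 - V_2)/1.3 = 0
  Node 2: (V_2 - V_1)/1.3 + (V_2 - V_3)/510 = 0
  Node 3: (V_3 - V_2)/510 + (V_3 - 0)/110 = 0
Collecting terms (coefficients in siemens):
  0.7717·V_1 - 0.7692·V_2 = 0.005
  0.7712·V_2 - 0.7692·V_1 - 0.001961·V_3 = 0
  0.01105·V_3 - 0.001961·V_2 = 0
Solving these 3 simultaneous equations (Gaussian elimination) gives:
  V_1 = 1.228 V, V_2 = 1.226 V, V_3 = 0.2175 V
The requested potential is V_2 = 1.226 V.

Final answer: V_2 = 1.226 V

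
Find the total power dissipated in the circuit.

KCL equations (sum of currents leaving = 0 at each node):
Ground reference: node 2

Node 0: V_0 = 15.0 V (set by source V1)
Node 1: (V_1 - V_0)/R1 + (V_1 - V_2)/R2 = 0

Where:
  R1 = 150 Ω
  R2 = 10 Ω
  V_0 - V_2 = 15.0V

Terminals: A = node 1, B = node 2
Nodal analysis, taking node 2 as the 0 V reference.
Source V1 fixes V_0 = 15 V.
KCL at each unknown node (sum of currents leaving = 0; resistances in Ω):
  Node 1: (V_1 - 15)/150 + (V_1 - 0)/10 = 0
Collecting terms: 0.1067 × V_1 = 0.1  =>  V_1 = 0.9375 V
Power in each resistor, P = (ΔV)²/R:
  P_R1 = (15 - 0.9375)²/150 = 1.318 W
  P_R2 = (0.9375 - 0)²/10 = 0.08789 W
P_total = P_R1 + P_R2 = 1.406 W

Final answer: 1.406 W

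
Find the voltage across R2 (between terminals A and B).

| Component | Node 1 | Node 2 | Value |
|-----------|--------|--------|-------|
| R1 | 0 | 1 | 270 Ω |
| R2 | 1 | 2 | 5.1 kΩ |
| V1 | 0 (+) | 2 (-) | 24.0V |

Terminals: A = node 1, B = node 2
R1 and R2 are in series across V1 (node 0 → node 1 → node 2), and the output A–B is taken across R2, so this is a voltage divider.
Series current: I = V1/(R1 + R2) = 24/(270 + 5100) = 24/5370 = 0.004469 A
V_R2 = I × R2 = V1 × R2/(R1 + R2) = 24 × 5100/5370 = 22.79 V

Final answer: 22.79 V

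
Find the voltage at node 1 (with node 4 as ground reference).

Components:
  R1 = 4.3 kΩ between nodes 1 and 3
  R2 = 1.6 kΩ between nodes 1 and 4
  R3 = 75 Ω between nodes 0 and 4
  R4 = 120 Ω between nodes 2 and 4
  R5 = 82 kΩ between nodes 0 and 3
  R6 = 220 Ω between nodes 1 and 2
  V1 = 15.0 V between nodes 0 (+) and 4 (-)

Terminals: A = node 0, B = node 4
Nodal analysis, taking node 4 as the 0 V reference.
Source V1 fixes V_0 = 15 V.
KCL at each unknown node (sum of currents leaving = 0; resistances in Ω):
  Node 1: (V_1 - V_3)/4300 + (V_1 - 0)/1600 + (V_1 - V_2)/220 = 0
  Node 2: (V_2 - 0)/120 + (V_2 - V_1)/220 = 0
  Node 3: (V_3 - V_1)/4300 + (V_3 - 15)/82000 = 0
Collecting terms (coefficients in siemens):
  0.005403·V_1 - 0.004545·V_2 - 0.0002326·V_3 = 0
  0.01288·V_2 - 0.004545·V_1 = 0
  0.0002448·V_3 - 0.0002326·V_1 = 0.0001829
Solving these 3 simultaneous equations (Gaussian elimination) gives:
  V_1 = 0.04858 V, V_2 = 0.01715 V, V_3 = 0.7936 V
The requested potential is V_1 = 0.04858 V.

Final answer: V_1 = 0.04858 V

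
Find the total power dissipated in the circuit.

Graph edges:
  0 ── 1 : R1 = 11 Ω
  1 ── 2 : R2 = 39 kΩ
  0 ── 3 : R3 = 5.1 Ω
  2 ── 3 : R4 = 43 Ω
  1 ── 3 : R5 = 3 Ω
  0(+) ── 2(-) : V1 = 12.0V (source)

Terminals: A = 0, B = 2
Nodal analysis, taking node 2 as the 0 V reference.
Source V1 fixes V_0 = 12 V.
KCL at each unknown node (sum of currents leaving = 0; resistances in Ω):
  Node 1: (V_1 - 12)/11 + (V_1 - 0)/39000 + (V_1 - V_3)/3 = 0
  Node 3: (V_3 - 12)/5.1 + (V_3 - 0)/43 + (V_3 - V_1)/3 = 0
Collecting terms (coefficients in siemens):
  0.4243·V_1 - 0.3333·V_3 = 1.091
  0.5527·V_3 - 0.3333·V_1 = 2.353
Determinant D = (0.4243)(0.5527) - (-0.3333)(-0.3333) = 0.1234
V_1 = [(1.091)(0.5527) - (-0.3333)(2.353)]/D = 11.24 V
V_3 = [(0.4243)(2.353) - (1.091)(-0.3333)]/D = 11.04 V
Power in each resistor, P = (ΔV)²/R:
  P_R1 = (12 - 11.24)²/11 = 0.05188 W
  P_R2 = (11.24 - 0)²/39000 = 0.003242 W
  P_R3 = (12 - 11.04)²/5.1 = 0.1809 W
  P_R4 = (0 - 11.04)²/43 = 2.834 W
  P_R5 = (11.24 - 11.04)²/3 = 0.01403 W
P_total = P_R1 + P_R2 + P_R3 + P_R4 + P_R5 = 3.084 W

Final answer: 3.084 W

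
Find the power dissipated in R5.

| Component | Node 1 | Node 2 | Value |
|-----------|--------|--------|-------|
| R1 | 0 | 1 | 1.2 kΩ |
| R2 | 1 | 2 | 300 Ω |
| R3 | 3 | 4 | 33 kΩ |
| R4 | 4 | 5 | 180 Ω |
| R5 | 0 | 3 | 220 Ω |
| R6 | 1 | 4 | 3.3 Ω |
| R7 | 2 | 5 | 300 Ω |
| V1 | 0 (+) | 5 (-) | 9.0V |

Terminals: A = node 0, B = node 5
Nodal analysis, taking node 5 as the 0 V reference.
Source V1 fixes V_0 = 9 V.
KCL at each unknown node (sum of currents leaving = 0; resistances in Ω):
  Node 1: (V_1 - 9)/1200 + (V_1 - V_2)/300 + (V_1 - V_4)/3.3 = 0
  Node 2: (V_2 - V_1)/300 + (V_2 - 0)/300 = 0
  Node 3: (V_3 - V_4)/33000 + (V_3 - 9)/220 = 0
  Node 4: (V_4 - V_3)/33000 + (V_4 - 0)/180 + (V_4 - V_1)/3.3 = 0
Collecting terms (coefficients in siemens):
  0.3072·V_1 - 0.003333·V_2 - 0.303·V_4 = 0.0075
  0.006667·V_2 - 0.003333·V_1 = 0
  0.004576·V_3 - 0.0000303·V_4 = 0.04091
  0.3086·V_4 - 0.303·V_1 - 0.0000303·V_3 = 0
Solving these 4 simultaneous equations (Gaussian elimination) gives:
  V_1 = 0.9726 V, V_2 = 0.4863 V, V_3 = 8.947 V, V_4 = 0.9559 V
I_R5 = (V_0 - V_3)/R5 = (9 - 8.947)/220 = 0.0002421 A
P_R5 = I_R5² × R5 = (0.0002421)² × 220 = 0.0000129 W

Final answer: 1.29e-05 W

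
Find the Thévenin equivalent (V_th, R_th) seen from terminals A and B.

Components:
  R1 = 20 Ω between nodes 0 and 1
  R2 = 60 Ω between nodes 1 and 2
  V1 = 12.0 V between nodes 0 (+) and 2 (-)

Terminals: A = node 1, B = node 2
Step 1 — V_th is the open-circuit voltage V_A - V_B (nothing connected across the terminals).
Nodal analysis, taking node 2 as the 0 V reference.
Source V1 fixes V_0 = 12 V.
KCL at each unknown node (sum of currents leaving = 0; resistances in Ω):
  Node 1: (V_1 - 12)/20 + (V_1 - 0)/60 = 0
Collecting terms: 0.06667 × V_1 = 0.6  =>  V_1 = 9 V
V_th = V_1 - V_2 = 9 - 0 = 9 V
Step 2 — R_th: zero the source — replace V1 by a short circuit (node 2 merges into node 0) — and find the resistance seen between A (node 1) and B (node 0).
Reduce the network between node 1 (A) and node 0 (B) by series/parallel combination:
  Rp1 = R1 ‖ R2 (parallel, both between nodes 0 and 1) = 1/(1/20 + 1/60) = 15 Ω
R_th = 15 Ω

Final answer: V_th = 9 V, R_th = 15 Ω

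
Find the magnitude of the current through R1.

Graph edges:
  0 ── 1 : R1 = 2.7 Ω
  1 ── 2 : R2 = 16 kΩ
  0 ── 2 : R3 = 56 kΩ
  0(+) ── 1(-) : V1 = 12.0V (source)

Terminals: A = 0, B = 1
Nodal analysis, taking node 1 as the 0 V reference.
Source V1 fixes V_0 = 12 V.
KCL at each unknown node (sum of currents leaving = 0; resistances in Ω):
  Node 2: (V_2 - 0)/16000 + (V_2 - 12)/56000 = 0
Collecting terms: 0.00008036 × V_2 = 0.0002143  =>  V_2 = 2.667 V
I_R1 = (V_0 - V_1)/R1 = (12 - 0)/2.7 = 4.444 A
|I_R1| = 4.444 A

Final answer: |I_R1| = 4.444 A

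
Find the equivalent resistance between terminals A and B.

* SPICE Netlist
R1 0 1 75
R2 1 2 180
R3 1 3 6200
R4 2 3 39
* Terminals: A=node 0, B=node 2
Reduce the network between node 0 (A) and node 2 (B) by series/parallel combination:
  Rs1 = R3 + R4 (series, joined only at node 3) = 6200 + 39 = 6239 Ω
  Rp1 = R2 ‖ Rs1 (parallel, both between nodes 1 and 2) = 1/(1/180 + 1/6239) = 175 Ω
  Rs2 = R1 + Rp1 (series, joined only at node 1) = 75 + 175 = 250 Ω
R_eq = 250 Ω

Final answer: 250 Ω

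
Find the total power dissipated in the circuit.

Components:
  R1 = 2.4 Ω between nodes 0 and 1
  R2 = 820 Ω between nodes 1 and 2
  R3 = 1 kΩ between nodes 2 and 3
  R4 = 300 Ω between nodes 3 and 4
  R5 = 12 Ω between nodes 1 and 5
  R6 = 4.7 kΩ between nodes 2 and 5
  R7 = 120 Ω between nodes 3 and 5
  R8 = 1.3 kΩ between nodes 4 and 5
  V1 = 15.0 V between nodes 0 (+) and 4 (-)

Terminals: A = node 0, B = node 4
Nodal analysis, taking node 4 as the 0 V reference.
Source V1 fixes V_0 = 15 V.
KCL at each unknown node (sum of currents leaving = 0; resistances in Ω):
  Node 1: (V_1 - 15)/2.4 + (V_1 - V_2)/820 + (V_1 - V_5)/12 = 0
  Node 2: (V_2 - V_1)/820 + (V_2 - V_3)/1000 + (V_2 - V_5)/4700 = 0
  Node 3: (V_3 - V_2)/1000 + (V_3 - 0)/300 + (V_3 - V_5)/120 = 0
  Node 5: (V_5 - V_1)/12 + (V_5 - V_2)/4700 + (V_5 - V_3)/120 + (V_5 - 0)/1300 = 0
Collecting terms (coefficients in siemens):
  0.5012·V_1 - 0.00122·V_2 - 0.08333·V_5 = 6.25
  0.002432·V_2 - 0.00122·V_1 - 0.001·V_3 - 0.0002128·V_5 = 0
  0.01267·V_3 - 0.001·V_2 - 0.008333·V_5 = 0
  0.09265·V_5 - 0.08333·V_1 - 0.0002128·V_2 - 0.008333·V_3 = 0
Solving these 4 simultaneous equations (Gaussian elimination) gives:
  V_1 = 14.89 V, V_2 = 13.03 V, V_3 = 10.48 V, V_5 = 14.37 V
Power in each resistor, P = (ΔV)²/R:
  P_R1 = (15 - 14.89)²/2.4 = 0.005074 W
  P_R2 = (14.89 - 13.03)²/820 = 0.004215 W
  P_R3 = (13.03 - 10.48)²/1000 = 0.006508 W
  P_R4 = (10.48 - 0)²/300 = 0.3661 W
  P_R5 = (14.89 - 14.37)²/12 = 0.02293 W
  P_R6 = (13.03 - 14.37)²/4700 = 0.0003789 W
  P_R7 = (10.48 - 14.37)²/120 = 0.1258 W
  P_R8 = (0 - 14.37)²/1300 = 0.1587 W
P_total = P_R1 + P_R2 + P_R3 + P_R4 + P_R5 + P_R6 + P_R7 + P_R8 = 0.6897 W

Final answer: 0.6897 W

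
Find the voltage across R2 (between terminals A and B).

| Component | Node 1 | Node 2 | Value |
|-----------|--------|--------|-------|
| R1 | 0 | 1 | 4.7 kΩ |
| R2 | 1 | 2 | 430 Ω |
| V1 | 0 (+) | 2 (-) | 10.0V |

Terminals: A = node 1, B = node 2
R1 and R2 are in series across V1 (node 0 → node 1 → node 2), and the output A–B is taken across R2, so this is a voltage divider.
Series current: I = V1/(R1 + R2) = 10/(4700 + 430) = 10/5130 = 0.001949 A
V_R2 = I × R2 = V1 × R2/(R1 + R2) = 10 × 430/5130 = 0.8382 V

Final answer: 0.8382 V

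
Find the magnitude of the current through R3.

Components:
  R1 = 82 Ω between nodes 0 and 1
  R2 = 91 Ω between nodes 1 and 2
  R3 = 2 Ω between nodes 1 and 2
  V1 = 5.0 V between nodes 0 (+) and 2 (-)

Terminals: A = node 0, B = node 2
Nodal analysis, taking node 2 as the 0 V reference.
Source V1 fixes V_0 = 5 V.
KCL at each unknown node (sum of currents leaving = 0; resistances in Ω):
  Node 1: (V_1 - 5)/82 + (V_1 - 0)/91 + (V_1 - 0)/2 = 0
Collecting terms: 0.5232 × V_1 = 0.06098  =>  V_1 = 0.1165 V
I_R3 = (V_1 - V_2)/R3 = (0.1165 - 0)/2 = 0.05827 A
|I_R3| = 0.05827 A

Final answer: |I_R3| = 0.05827 A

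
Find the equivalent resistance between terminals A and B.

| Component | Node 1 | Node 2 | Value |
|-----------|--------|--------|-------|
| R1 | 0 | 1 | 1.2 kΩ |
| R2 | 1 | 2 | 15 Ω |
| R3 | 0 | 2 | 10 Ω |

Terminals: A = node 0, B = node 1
Reduce the network between node 0 (A) and node 1 (B) by series/parallel combination:
  Rs1 = R3 + R2 (series, joined only at node 2) = 10 + 15 = 25 Ω
  Rp1 = R1 ‖ Rs1 (parallel, both between nodes 0 and 1) = 1/(1/1200 + 1/25) = 24.49 Ω
R_eq = 24.49 Ω

Final answer: 24.49 Ω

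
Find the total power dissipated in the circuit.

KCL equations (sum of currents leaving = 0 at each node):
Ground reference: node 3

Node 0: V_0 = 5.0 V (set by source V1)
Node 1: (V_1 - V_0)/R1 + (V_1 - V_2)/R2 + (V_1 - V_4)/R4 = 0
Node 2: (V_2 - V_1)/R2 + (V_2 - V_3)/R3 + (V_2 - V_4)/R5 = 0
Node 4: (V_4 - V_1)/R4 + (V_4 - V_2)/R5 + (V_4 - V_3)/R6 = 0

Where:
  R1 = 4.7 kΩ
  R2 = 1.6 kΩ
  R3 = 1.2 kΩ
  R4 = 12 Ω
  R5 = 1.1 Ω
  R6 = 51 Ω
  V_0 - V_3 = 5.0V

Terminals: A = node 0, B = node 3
Nodal analysis, taking node 3 as the 0 V reference.
Source V1 fixes V_0 = 5 V.
KCL at each unknown node (sum of currents leaving = 0; resistances in Ω):
  Node 1: (V_1 - 5)/4700 + (V_1 - V_2)/1600 + (V_1 - V_4)/12 = 0
  Node 2: (V_2 - V_1)/1600 + (V_2 - 0)/1200 + (V_2 - V_4)/1.1 = 0
  Node 4: (V_4 - V_1)/12 + (V_4 - V_2)/1.1 + (V_4 - 0)/51 = 0
Collecting terms (coefficients in siemens):
  0.08417·V_1 - 0.000625·V_2 - 0.08333·V_4 = 0.001064
  0.9105·V_2 - 0.000625·V_1 - 0.9091·V_4 = 0
  1.012·V_4 - 0.08333·V_1 - 0.9091·V_2 = 0
Solving these 3 simultaneous equations (Gaussian elimination) gives:
  V_1 = 0.06389 V, V_2 = 0.05134 V, V_4 = 0.05138 V
Power in each resistor, P = (ΔV)²/R:
  P_R1 = (5 - 0.06389)²/4700 = 0.005184 W
  P_R2 = (0.06389 - 0.05134)²/1600 = 0.00000009839 W
  P_R3 = (0.05134 - 0)²/1200 = 0.000002197 W
  P_R4 = (0.06389 - 0.05138)²/12 = 0.00001304 W
  P_R5 = (0.05134 - 0.05138)²/1.1 = 0.000000001343 W
  P_R6 = (0 - 0.05138)²/51 = 0.00005176 W
P_total = P_R1 + P_R2 + P_R3 + P_R4 + P_R5 + P_R6 = 0.005251 W

Final answer: 0.005251 W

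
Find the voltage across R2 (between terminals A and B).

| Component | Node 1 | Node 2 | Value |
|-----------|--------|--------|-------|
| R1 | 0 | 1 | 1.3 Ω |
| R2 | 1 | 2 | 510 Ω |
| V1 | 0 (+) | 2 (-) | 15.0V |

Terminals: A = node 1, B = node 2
R1 and R2 are in series across V1 (node 0 → node 1 → node 2), and the output A–B is taken across R2, so this is a voltage divider.
Series current: I = V1/(R1 + R2) = 15/(1.3 + 510) = 15/511.3 = 0.02934 A
V_R2 = I × R2 = V1 × R2/(R1 + R2) = 15 × 510/511.3 = 14.96 V

Final answer: 14.96 V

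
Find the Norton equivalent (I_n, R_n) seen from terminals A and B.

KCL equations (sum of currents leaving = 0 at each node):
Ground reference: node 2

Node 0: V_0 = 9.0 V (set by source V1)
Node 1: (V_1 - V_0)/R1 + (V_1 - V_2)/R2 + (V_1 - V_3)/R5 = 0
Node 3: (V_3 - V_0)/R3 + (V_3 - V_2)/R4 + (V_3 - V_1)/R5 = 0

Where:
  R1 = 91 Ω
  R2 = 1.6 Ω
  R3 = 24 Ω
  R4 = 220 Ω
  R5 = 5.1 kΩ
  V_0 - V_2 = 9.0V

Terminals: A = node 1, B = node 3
Find the Thévenin equivalent first; then I_n = V_th/R_th and R_n = R_th.
Step 1 — V_th is the open-circuit voltage V_A - V_B (nothing connected across the terminals).
Nodal analysis, taking node 2 as the 0 V reference.
Source V1 fixes V_0 = 9 V.
KCL at each unknown node (sum of currents leaving = 0; resistances in Ω):
  Node 1: (V_1 - 9)/91 + (V_1 - 0)/1.6 + (V_1 - V_3)/5100 = 0
  Node 3: (V_3 - 9)/24 + (V_3 - 0)/220 + (V_3 - V_1)/5100 = 0
Collecting terms (coefficients in siemens):
  0.6362·V_1 - 0.0001961·V_3 = 0.0989
  0.04641·V_3 - 0.0001961·V_1 = 0.375
Determinant D = (0.6362)(0.04641) - (-0.0001961)(-0.0001961) = 0.02952
V_1 = [(0.0989)(0.04641) - (-0.0001961)(0.375)]/D = 0.158 V
V_3 = [(0.6362)(0.375) - (0.0989)(-0.0001961)]/D = 8.081 V
V_th = V_1 - V_3 = 0.158 - 8.081 = -7.923 V
Step 2 — R_th: zero the source — replace V1 by a short circuit (node 2 merges into node 0) — and find the resistance seen between A (node 1) and B (node 3).
Reduce the network between node 1 (A) and node 3 (B) by series/parallel combination:
  Rp1 = R1 ‖ R2 (parallel, both between nodes 0 and 1) = 1/(1/91 + 1/1.6) = 1.572 Ω
  Rp2 = R3 ‖ R4 (parallel, both between nodes 0 and 3) = 1/(1/24 + 1/220) = 21.64 Ω
  Rs1 = Rp1 + Rp2 (series, joined only at node 0) = 1.572 + 21.64 = 23.21 Ω
  Rp3 = R5 ‖ Rs1 (parallel, both between nodes 1 and 3) = 1/(1/5100 + 1/23.21) = 23.11 Ω
R_th = 23.11 Ω
I_n = V_th/R_th = -7.923/23.11 = -0.3429 A, and R_n = R_th = 23.11 Ω

Final answer: I_n = -0.3429 A, R_n = 23.11 Ω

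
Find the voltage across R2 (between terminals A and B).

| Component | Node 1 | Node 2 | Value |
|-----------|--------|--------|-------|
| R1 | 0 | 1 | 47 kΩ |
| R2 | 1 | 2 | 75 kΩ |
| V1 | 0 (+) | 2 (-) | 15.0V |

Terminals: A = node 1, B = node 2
R1 and R2 are in series across V1 (node 0 → node 1 → node 2), and the output A–B is taken across R2, so this is a voltage divider.
Series current: I = V1/(R1 + R2) = 15/(47000 + 75000) = 15/122000 = 0.000123 A
V_R2 = I × R2 = V1 × R2/(R1 + R2) = 15 × 75000/122000 = 9.221 V

Final answer: 9.221 V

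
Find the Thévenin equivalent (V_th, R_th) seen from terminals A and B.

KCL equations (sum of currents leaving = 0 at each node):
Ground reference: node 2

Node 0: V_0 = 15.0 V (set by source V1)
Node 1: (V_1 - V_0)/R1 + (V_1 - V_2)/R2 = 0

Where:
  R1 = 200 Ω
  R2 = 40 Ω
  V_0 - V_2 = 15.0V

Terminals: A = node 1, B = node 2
Step 1 — V_th is the open-circuit voltage V_A - V_B (nothing connected across the terminals).
Nodal analysis, taking node 2 as the 0 V reference.
Source V1 fixes V_0 = 15 V.
KCL at each unknown node (sum of currents leaving = 0; resistances in Ω):
  Node 1: (V_1 - 15)/200 + (V_1 - 0)/40 = 0
Collecting terms: 0.03 × V_1 = 0.075  =>  V_1 = 2.5 V
V_th = V_1 - V_2 = 2.5 - 0 = 2.5 V
Step 2 — R_th: zero the source — replace V1 by a short circuit (node 2 merges into node 0) — and find the resistance seen between A (node 1) and B (node 0).
Reduce the network between node 1 (A) and node 0 (B) by series/parallel combination:
  Rp1 = R1 ‖ R2 (parallel, both between nodes 0 and 1) = 1/(1/200 + 1/40) = 33.33 Ω
R_th = 33.33 Ω

Final answer: V_th = 2.5 V, R_th = 33.33 Ω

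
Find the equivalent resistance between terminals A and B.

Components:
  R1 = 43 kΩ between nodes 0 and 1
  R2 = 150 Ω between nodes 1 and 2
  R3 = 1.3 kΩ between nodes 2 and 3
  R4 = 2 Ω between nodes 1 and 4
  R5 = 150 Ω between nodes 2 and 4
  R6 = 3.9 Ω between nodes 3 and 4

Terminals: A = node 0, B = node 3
The network is not a plain series/parallel combination. Inject a 1 A test current into terminal A (node 0) and return it from terminal B (node 3); then R_eq = V_A / (1 A).
Nodal analysis, taking node 3 as the 0 V reference.
Current source I_test pushes 1 A into node 0 and draws it out of node 3.
KCL at each unknown node (sum of currents leaving = 0; resistances in Ω):
  Node 0: (V_0 - V_1)/43000 - 1 = 0
  Node 1: (V_1 - V_0)/43000 + (V_1 - V_2)/150 + (V_1 - V_4)/2 = 0
  Node 2: (V_2 - V_1)/150 + (V_2 - 0)/1300 + (V_2 - V_4)/150 = 0
  Node 4: (V_4 - V_1)/2 + (V_4 - V_2)/150 + (V_4 - 0)/3.9 = 0
Collecting terms (coefficients in siemens):
  0.00002326·V_0 - 0.00002326·V_1 = 1
  0.5067·V_1 - 0.00002326·V_0 - 0.006667·V_2 - 0.5·V_4 = 0
  0.0141·V_2 - 0.006667·V_1 - 0.006667·V_4 = 0
  0.7631·V_4 - 0.5·V_1 - 0.006667·V_2 = 0
Solving these 4 simultaneous equations (Gaussian elimination) gives:
  V_0 = 43010 V, V_1 = 5.869 V, V_2 = 4.612 V, V_4 = 3.886 V
R_eq = V_0 / 1 A = 43010 Ω = 43.01 kΩ

Final answer: 43.01 kΩ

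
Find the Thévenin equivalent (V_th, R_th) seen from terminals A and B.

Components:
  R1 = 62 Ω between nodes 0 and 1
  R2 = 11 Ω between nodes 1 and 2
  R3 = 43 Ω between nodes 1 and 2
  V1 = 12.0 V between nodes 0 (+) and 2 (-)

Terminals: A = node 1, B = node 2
Step 1 — V_th is the open-circuit voltage V_A - V_B (nothing connected across the terminals).
Nodal analysis, taking node 2 as the 0 V reference.
Source V1 fixes V_0 = 12 V.
KCL at each unknown node (sum of currents leaving = 0; resistances in Ω):
  Node 1: (V_1 - 12)/62 + (V_1 - 0)/11 + (V_1 - 0)/43 = 0
Collecting terms: 0.1303 × V_1 = 0.1935  =>  V_1 = 1.485 V
V_th = V_1 - V_2 = 1.485 - 0 = 1.485 V
Step 2 — R_th: zero the source — replace V1 by a short circuit (node 2 merges into node 0) — and find the resistance seen between A (node 1) and B (node 0).
Reduce the network between node 1 (A) and node 0 (B) by series/parallel combination:
  Rp1 = R1 ‖ R2 ‖ R3 (parallel, all between nodes 0 and 1) = 1/(1/62 + 1/11 + 1/43) = 7.675 Ω
R_th = 7.675 Ω

Final answer: V_th = 1.485 V, R_th = 7.675 Ω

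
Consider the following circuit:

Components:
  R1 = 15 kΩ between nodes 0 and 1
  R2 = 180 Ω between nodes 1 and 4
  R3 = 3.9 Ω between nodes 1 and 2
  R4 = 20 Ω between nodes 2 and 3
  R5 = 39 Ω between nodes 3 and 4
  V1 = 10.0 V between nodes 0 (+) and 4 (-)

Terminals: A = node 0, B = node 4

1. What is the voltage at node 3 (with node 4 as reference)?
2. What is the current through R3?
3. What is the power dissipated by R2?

Nodal analysis, taking node 4 as the 0 V reference.
Source V1 fixes V_0 = 10 V.
KCL at each unknown node (sum of currents leaving = 0; resistances in Ω):
  Node 1: (V_1 - 10)/15000 + (V_1 - 0)/180 + (V_1 - V_2)/3.9 = 0
  Node 2: (V_2 - V_1)/3.9 + (V_2 - V_3)/20 = 0
  Node 3: (V_3 - V_2)/20 + (V_3 - 0)/39 = 0
Collecting terms (coefficients in siemens):
  0.262·V_1 - 0.2564·V_2 = 0.0006667
  0.3064·V_2 - 0.2564·V_1 - 0.05·V_3 = 0
  0.07564·V_3 - 0.05·V_2 = 0
Solving these 3 simultaneous equations (Gaussian elimination) gives:
  V_1 = 0.03098 V, V_2 = 0.02906 V, V_3 = 0.01921 V
Part 1:
  Read off the nodal solution: V_3 = 0.01921 V
Part 2:
  I_R3 = (V_1 - V_2)/R3 = (0.03098 - 0.02906)/3.9 = 0.0004925 A
  Magnitude: I_R3 = 0.0004925 A
Part 3:
  I_R2 = (V_1 - V_4)/R2 = (0.03098 - 0)/180 = 0.0001721 A
  P_R2 = I_R2² × R2 = (0.0001721)² × 180 = 0.000005331 W

Final answers:
1. V_3 = 0.01921 V
2. I_R3 = 0.0004925 A
3. P_R2 = 5.331e-06 W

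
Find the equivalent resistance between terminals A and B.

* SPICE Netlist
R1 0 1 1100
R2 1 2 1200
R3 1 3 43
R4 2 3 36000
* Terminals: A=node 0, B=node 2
Reduce the network between node 0 (A) and node 2 (B) by series/parallel combination:
  Rs1 = R3 + R4 (series, joined only at node 3) = 43 + 36000 = 36040 Ω
  Rp1 = R2 ‖ Rs1 (parallel, both between nodes 1 and 2) = 1/(1/1200 + 1/36040) = 1161 Ω
  Rs2 = R1 + Rp1 (series, joined only at node 1) = 1100 + 1161 = 2261 Ω
R_eq = 2.261 kΩ

Final answer: 2.261 kΩ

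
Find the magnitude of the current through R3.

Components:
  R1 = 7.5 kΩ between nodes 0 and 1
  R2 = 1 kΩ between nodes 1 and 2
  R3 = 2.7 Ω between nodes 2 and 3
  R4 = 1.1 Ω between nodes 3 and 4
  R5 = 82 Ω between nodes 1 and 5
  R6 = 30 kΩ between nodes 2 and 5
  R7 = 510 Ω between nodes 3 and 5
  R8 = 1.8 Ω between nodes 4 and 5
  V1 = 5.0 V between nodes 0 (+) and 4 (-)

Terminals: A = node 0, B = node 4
Nodal analysis, taking node 4 as the 0 V reference.
Source V1 fixes V_0 = 5 V.
KCL at each unknown node (sum of currents leaving = 0; resistances in Ω):
  Node 1: (V_1 - 5)/7500 + (V_1 - V_2)/1000 + (V_1 - V_5)/82 = 0
  Node 2: (V_2 - V_1)/1000 + (V_2 - V_3)/2.7 + (V_2 - V_5)/30000 = 0
  Node 3: (V_3 - V_2)/2.7 + (V_3 - 0)/1.1 + (V_3 - V_5)/510 = 0
  Node 5: (V_5 - V_1)/82 + (V_5 - V_2)/30000 + (V_5 - V_3)/510 + (V_5 - 0)/1.8 = 0
Collecting terms (coefficients in siemens):
  0.01333·V_1 - 0.001·V_2 - 0.0122·V_5 = 0.0006667
  0.3714·V_2 - 0.001·V_1 - 0.3704·V_3 - 0.00003333·V_5 = 0
  1.281·V_3 - 0.3704·V_2 - 0.001961·V_5 = 0
  0.5697·V_5 - 0.0122·V_1 - 0.00003333·V_2 - 0.001961·V_3 = 0
Solving these 4 simultaneous equations (Gaussian elimination) gives:
  V_1 = 0.05103 V, V_2 = 0.0001955 V, V_3 = 0.00005818 V, V_5 = 0.001093 V
I_R3 = (V_2 - V_3)/R3 = (0.0001955 - 0.00005818)/2.7 = 0.00005087 A
|I_R3| = 0.00005087 A

Final answer: |I_R3| = 5.087e-05 A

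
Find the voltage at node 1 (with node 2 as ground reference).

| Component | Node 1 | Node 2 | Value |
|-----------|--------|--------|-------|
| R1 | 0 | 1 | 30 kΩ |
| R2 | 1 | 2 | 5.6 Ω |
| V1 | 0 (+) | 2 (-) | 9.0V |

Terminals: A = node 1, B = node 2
Nodal analysis, taking node 2 as the 0 V reference.
Source V1 fixes V_0 = 9 V.
KCL at each unknown node (sum of currents leaving = 0; resistances in Ω):
  Node 1: (V_1 - 9)/30000 + (V_1 - 0)/5.6 = 0
Collecting terms: 0.1786 × V_1 = 0.0003  =>  V_1 = 0.00168 V
The requested potential is V_1 = 0.00168 V.

Final answer: V_1 = 0.00168 V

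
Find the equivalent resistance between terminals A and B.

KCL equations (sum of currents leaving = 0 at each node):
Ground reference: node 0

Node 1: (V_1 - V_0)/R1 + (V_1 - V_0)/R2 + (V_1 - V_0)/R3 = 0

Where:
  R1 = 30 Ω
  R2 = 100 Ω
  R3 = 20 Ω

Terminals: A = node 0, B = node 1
Reduce the network between node 0 (A) and node 1 (B) by series/parallel combination:
  Rp1 = R1 ‖ R2 ‖ R3 (parallel, all between nodes 0 and 1) = 1/(1/30 + 1/100 + 1/20) = 10.71 Ω
R_eq = 10.71 Ω

Final answer: 10.71 Ω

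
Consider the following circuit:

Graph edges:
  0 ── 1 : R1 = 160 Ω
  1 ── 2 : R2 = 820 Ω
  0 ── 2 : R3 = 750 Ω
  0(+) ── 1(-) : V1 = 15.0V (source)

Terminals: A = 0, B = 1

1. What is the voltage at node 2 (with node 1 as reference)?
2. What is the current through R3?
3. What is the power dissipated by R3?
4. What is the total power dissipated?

Nodal analysis, taking node 1 as the 0 V reference.
Source V1 fixes V_0 = 15 V.
KCL at each unknown node (sum of currents leaving = 0; resistances in Ω):
  Node 2: (V_2 - 0)/820 + (V_2 - 15)/750 = 0
Collecting terms: 0.002553 × V_2 = 0.02  =>  V_2 = 7.834 V
Part 1:
  Read off the nodal solution: V_2 = 7.834 V
Part 2:
  I_R3 = (V_0 - V_2)/R3 = (15 - 7.834)/750 = 0.009554 A
  Magnitude: I_R3 = 0.009554 A
Part 3:
  I_R3 = (V_0 - V_2)/R3 = (15 - 7.834)/750 = 0.009554 A
  P_R3 = I_R3² × R3 = (0.009554)² × 750 = 0.06846 W
Part 4:
  Power in each resistor, P = (ΔV)²/R:
    P_R1 = (15 - 0)²/160 = 1.406 W
    P_R2 = (0 - 7.834)²/820 = 0.07485 W
    P_R3 = (15 - 7.834)²/750 = 0.06846 W
  P_total = P_R1 + P_R2 + P_R3 = 1.55 W

Final answers:
1. V_2 = 7.834 V
2. I_R3 = 0.009554 A
3. P_R3 = 0.06846 W
4. P_total = 1.55 W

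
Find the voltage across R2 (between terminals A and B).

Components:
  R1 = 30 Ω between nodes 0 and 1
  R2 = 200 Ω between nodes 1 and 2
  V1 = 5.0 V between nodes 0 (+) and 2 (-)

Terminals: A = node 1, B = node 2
R1 and R2 are in series across V1 (node 0 → node 1 → node 2), and the output A–B is taken across R2, so this is a voltage divider.
Series current: I = V1/(R1 + R2) = 5/(30 + 200) = 5/230 = 0.02174 A
V_R2 = I × R2 = V1 × R2/(R1 + R2) = 5 × 200/230 = 4.348 V

Final answer: 4.348 V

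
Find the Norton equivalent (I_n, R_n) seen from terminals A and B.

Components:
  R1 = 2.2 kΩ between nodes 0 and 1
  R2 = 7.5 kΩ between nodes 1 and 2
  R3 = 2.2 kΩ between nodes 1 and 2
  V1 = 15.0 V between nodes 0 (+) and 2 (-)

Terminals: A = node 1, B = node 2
Find the Thévenin equivalent first; then I_n = V_th/R_th and R_n = R_th.
Step 1 — V_th is the open-circuit voltage V_A - V_B (nothing connected across the terminals).
Nodal analysis, taking node 2 as the 0 V reference.
Source V1 fixes V_0 = 15 V.
KCL at each unknown node (sum of currents leaving = 0; resistances in Ω):
  Node 1: (V_1 - 15)/2200 + (V_1 - 0)/7500 + (V_1 - 0)/2200 = 0
Collecting terms: 0.001042 × V_1 = 0.006818  =>  V_1 = 6.541 V
V_th = V_1 - V_2 = 6.541 - 0 = 6.541 V
Step 2 — R_th: zero the source — replace V1 by a short circuit (node 2 merges into node 0) — and find the resistance seen between A (node 1) and B (node 0).
Reduce the network between node 1 (A) and node 0 (B) by series/parallel combination:
  Rp1 = R1 ‖ R2 ‖ R3 (parallel, all between nodes 0 and 1) = 1/(1/2200 + 1/7500 + 1/2200) = 959.3 Ω
R_th = 959.3 Ω
I_n = V_th/R_th = 6.541/959.3 = 0.006818 A, and R_n = R_th = 959.3 Ω

Final answer: I_n = 0.006818 A, R_n = 959.3 Ω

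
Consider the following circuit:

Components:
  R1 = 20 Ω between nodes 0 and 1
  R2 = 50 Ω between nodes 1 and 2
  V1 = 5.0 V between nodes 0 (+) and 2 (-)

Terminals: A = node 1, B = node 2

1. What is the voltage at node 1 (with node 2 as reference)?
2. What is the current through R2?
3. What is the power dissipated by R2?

Nodal analysis, taking node 2 as the 0 V reference.
Source V1 fixes V_0 = 5 V.
KCL at each unknown node (sum of currents leaving = 0; resistances in Ω):
  Node 1: (V_1 - 5)/20 + (V_1 - 0)/50 = 0
Collecting terms: 0.07 × V_1 = 0.25  =>  V_1 = 3.571 V
Part 1:
  Read off the nodal solution: V_1 = 3.571 V
Part 2:
  I_R2 = (V_1 - V_2)/R2 = (3.571 - 0)/50 = 0.07143 A
  Magnitude: I_R2 = 0.07143 A
Part 3:
  I_R2 = (V_1 - V_2)/R2 = (3.571 - 0)/50 = 0.07143 A
  P_R2 = I_R2² × R2 = (0.07143)² × 50 = 0.2551 W

Final answers:
1. V_1 = 3.571 V
2. I_R2 = 0.07143 A
3. P_R2 = 0.2551 W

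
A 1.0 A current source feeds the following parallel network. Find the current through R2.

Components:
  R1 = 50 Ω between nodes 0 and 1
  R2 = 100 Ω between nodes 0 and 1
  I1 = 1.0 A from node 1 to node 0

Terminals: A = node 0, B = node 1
All resistors sit directly between nodes 0 and 1, so they are in parallel and share one voltage V; the full source current 1 A splits among them.
1/R_par = 1/50 + 1/100 = 0.03 S  =>  R_par = 33.33 Ω
V = I × R_par = 1 × 33.33 = 33.33 V
I_R2 = V/R2 = 33.33/100 = 0.3333 A

Final answer: 0.3333 A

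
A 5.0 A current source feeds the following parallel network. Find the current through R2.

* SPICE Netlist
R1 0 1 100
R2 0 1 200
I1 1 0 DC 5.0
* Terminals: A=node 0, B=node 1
All resistors sit directly between nodes 0 and 1, so they are in parallel and share one voltage V; the full source current 5 A splits among them.
1/R_par = 1/100 + 1/200 = 0.015 S  =>  R_par = 66.67 Ω
V = I × R_par = 5 × 66.67 = 333.3 V
I_R2 = V/R2 = 333.3/200 = 1.667 A

Final answer: 1.667 A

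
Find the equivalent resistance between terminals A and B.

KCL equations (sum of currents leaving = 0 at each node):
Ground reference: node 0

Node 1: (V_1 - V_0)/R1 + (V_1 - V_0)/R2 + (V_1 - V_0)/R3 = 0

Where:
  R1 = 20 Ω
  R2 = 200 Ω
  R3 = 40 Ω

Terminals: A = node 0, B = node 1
Reduce the network between node 0 (A) and node 1 (B) by series/parallel combination:
  Rp1 = R1 ‖ R2 ‖ R3 (parallel, all between nodes 0 and 1) = 1/(1/20 + 1/200 + 1/40) = 12.5 Ω
R_eq = 12.5 Ω

Final answer: 12.5 Ω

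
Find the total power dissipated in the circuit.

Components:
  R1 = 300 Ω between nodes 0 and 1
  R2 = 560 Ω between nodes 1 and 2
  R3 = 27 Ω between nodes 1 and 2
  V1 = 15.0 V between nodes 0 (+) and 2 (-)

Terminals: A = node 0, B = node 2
Nodal analysis, taking node 2 as the 0 V reference.
Source V1 fixes V_0 = 15 V.
KCL at each unknown node (sum of currents leaving = 0; resistances in Ω):
  Node 1: (V_1 - 15)/300 + (V_1 - 0)/560 + (V_1 - 0)/27 = 0
Collecting terms: 0.04216 × V_1 = 0.05  =>  V_1 = 1.186 V
Power in each resistor, P = (ΔV)²/R:
  P_R1 = (15 - 1.186)²/300 = 0.6361 W
  P_R2 = (1.186 - 0)²/560 = 0.002512 W
  P_R3 = (1.186 - 0)²/27 = 0.0521 W
P_total = P_R1 + P_R2 + P_R3 = 0.6907 W

Final answer: 0.6907 W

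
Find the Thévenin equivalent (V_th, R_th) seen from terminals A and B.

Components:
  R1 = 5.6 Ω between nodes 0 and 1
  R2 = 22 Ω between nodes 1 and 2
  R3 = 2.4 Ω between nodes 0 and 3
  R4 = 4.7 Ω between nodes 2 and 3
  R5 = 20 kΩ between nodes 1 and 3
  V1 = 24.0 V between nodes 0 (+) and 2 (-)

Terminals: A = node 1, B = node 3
Step 1 — V_th is the open-circuit voltage V_A - V_B (nothing connected across the terminals).
Nodal analysis, taking node 2 as the 0 V reference.
Source V1 fixes V_0 = 24 V.
KCL at each unknown node (sum of currents leaving = 0; resistances in Ω):
  Node 1: (V_1 - 24)/5.6 + (V_1 - 0)/22 + (V_1 - V_3)/20000 = 0
  Node 3: (V_3 - 24)/2.4 + (V_3 - 0)/4.7 + (V_3 - V_1)/20000 = 0
Collecting terms (coefficients in siemens):
  0.2241·V_1 - 0.00005·V_3 = 4.286
  0.6295·V_3 - 0.00005·V_1 = 10
Determinant D = (0.2241)(0.6295) - (-0.00005)(-0.00005) = 0.1411
V_1 = [(4.286)(0.6295) - (-0.00005)(10)]/D = 19.13 V
V_3 = [(0.2241)(10) - (4.286)(-0.00005)]/D = 15.89 V
V_th = V_1 - V_3 = 19.13 - 15.89 = 3.242 V
Step 2 — R_th: zero the source — replace V1 by a short circuit (node 2 merges into node 0) — and find the resistance seen between A (node 1) and B (node 3).
Reduce the network between node 1 (A) and node 3 (B) by series/parallel combination:
  Rp1 = R1 ‖ R2 (parallel, both between nodes 0 and 1) = 1/(1/5.6 + 1/22) = 4.464 Ω
  Rp2 = R3 ‖ R4 (parallel, both between nodes 0 and 3) = 1/(1/2.4 + 1/4.7) = 1.589 Ω
  Rs1 = Rp1 + Rp2 (series, joined only at node 0) = 4.464 + 1.589 = 6.053 Ω
  Rp3 = R5 ‖ Rs1 (parallel, both between nodes 1 and 3) = 1/(1/20000 + 1/6.053) = 6.051 Ω
R_th = 6.051 Ω

Final answer: V_th = 3.242 V, R_th = 6.051 Ω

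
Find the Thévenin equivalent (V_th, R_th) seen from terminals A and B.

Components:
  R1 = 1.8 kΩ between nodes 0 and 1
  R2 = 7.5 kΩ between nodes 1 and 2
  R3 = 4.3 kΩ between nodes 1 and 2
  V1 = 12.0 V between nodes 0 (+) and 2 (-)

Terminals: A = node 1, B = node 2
Step 1 — V_th is the open-circuit voltage V_A - V_B (nothing connected across the terminals).
Nodal analysis, taking node 2 as the 0 V reference.
Source V1 fixes V_0 = 12 V.
KCL at each unknown node (sum of currents leaving = 0; resistances in Ω):
  Node 1: (V_1 - 12)/1800 + (V_1 - 0)/7500 + (V_1 - 0)/4300 = 0
Collecting terms: 0.0009214 × V_1 = 0.006667  =>  V_1 = 7.235 V
V_th = V_1 - V_2 = 7.235 - 0 = 7.235 V
Step 2 — R_th: zero the source — replace V1 by a short circuit (node 2 merges into node 0) — and find the resistance seen between A (node 1) and B (node 0).
Reduce the network between node 1 (A) and node 0 (B) by series/parallel combination:
  Rp1 = R1 ‖ R2 ‖ R3 (parallel, all between nodes 0 and 1) = 1/(1/1800 + 1/7500 + 1/4300) = 1085 Ω
R_th = 1.085 kΩ

Final answer: V_th = 7.235 V, R_th = 1.085 kΩ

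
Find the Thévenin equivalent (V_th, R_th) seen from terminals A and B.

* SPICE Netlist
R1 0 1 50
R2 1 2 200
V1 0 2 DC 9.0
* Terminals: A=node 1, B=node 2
Step 1 — V_th is the open-circuit voltage V_A - V_B (nothing connected across the terminals).
Nodal analysis, taking node 2 as the 0 V reference.
Source V1 fixes V_0 = 9 V.
KCL at each unknown node (sum of currents leaving = 0; resistances in Ω):
  Node 1: (V_1 - 9)/50 + (V_1 - 0)/200 = 0
Collecting terms: 0.025 × V_1 = 0.18  =>  V_1 = 7.2 V
V_th = V_1 - V_2 = 7.2 - 0 = 7.2 V
Step 2 — R_th: zero the source — replace V1 by a short circuit (node 2 merges into node 0) — and find the resistance seen between A (node 1) and B (node 0).
Reduce the network between node 1 (A) and node 0 (B) by series/parallel combination:
  Rp1 = R1 ‖ R2 (parallel, both between nodes 0 and 1) = 1/(1/50 + 1/200) = 40 Ω
R_th = 40 Ω

Final answer: V_th = 7.2 V, R_th = 40 Ω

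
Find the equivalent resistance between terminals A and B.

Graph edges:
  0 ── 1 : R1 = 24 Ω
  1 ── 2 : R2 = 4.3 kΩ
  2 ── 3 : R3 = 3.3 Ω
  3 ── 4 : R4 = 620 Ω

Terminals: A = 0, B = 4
Reduce the network between node 0 (A) and node 4 (B) by series/parallel combination:
  Rs1 = R1 + R2 (series, joined only at node 1) = 24 + 4300 = 4324 Ω
  Rs2 = R3 + Rs1 (series, joined only at node 2) = 3.3 + 4324 = 4327 Ω
  Rs3 = R4 + Rs2 (series, joined only at node 3) = 620 + 4327 = 4947 Ω
R_eq = 4.947 kΩ

Final answer: 4.947 kΩ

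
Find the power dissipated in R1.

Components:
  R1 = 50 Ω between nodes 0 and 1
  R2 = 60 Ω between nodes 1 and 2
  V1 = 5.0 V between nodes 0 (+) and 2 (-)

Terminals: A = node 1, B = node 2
Nodal analysis, taking node 2 as the 0 V reference.
Source V1 fixes V_0 = 5 V.
KCL at each unknown node (sum of currents leaving = 0; resistances in Ω):
  Node 1: (V_1 - 5)/50 + (V_1 - 0)/60 = 0
Collecting terms: 0.03667 × V_1 = 0.1  =>  V_1 = 2.727 V
I_R1 = (V_0 - V_1)/R1 = (5 - 2.727)/50 = 0.04545 A
P_R1 = I_R1² × R1 = (0.04545)² × 50 = 0.1033 W

Final answer: 0.1033 W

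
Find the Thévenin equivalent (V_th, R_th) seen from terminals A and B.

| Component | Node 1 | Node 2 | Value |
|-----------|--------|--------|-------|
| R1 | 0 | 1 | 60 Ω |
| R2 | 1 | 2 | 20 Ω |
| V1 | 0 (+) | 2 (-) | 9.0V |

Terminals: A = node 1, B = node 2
Step 1 — V_th is the open-circuit voltage V_A - V_B (nothing connected across the terminals).
Nodal analysis, taking node 2 as the 0 V reference.
Source V1 fixes V_0 = 9 V.
KCL at each unknown node (sum of currents leaving = 0; resistances in Ω):
  Node 1: (V_1 - 9)/60 + (V_1 - 0)/20 = 0
Collecting terms: 0.06667 × V_1 = 0.15  =>  V_1 = 2.25 V
V_th = V_1 - V_2 = 2.25 - 0 = 2.25 V
Step 2 — R_th: zero the source — replace V1 by a short circuit (node 2 merges into node 0) — and find the resistance seen between A (node 1) and B (node 0).
Reduce the network between node 1 (A) and node 0 (B) by series/parallel combination:
  Rp1 = R1 ‖ R2 (parallel, both between nodes 0 and 1) = 1/(1/60 + 1/20) = 15 Ω
R_th = 15 Ω

Final answer: V_th = 2.25 V, R_th = 15 Ω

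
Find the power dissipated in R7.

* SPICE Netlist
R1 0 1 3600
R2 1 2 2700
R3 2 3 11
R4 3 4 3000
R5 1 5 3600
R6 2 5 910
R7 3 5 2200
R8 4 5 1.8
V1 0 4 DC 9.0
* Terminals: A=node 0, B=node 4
Nodal analysis, taking node 4 as the 0 V reference.
Source V1 fixes V_0 = 9 V.
KCL at each unknown node (sum of currents leaving = 0; resistances in Ω):
  Node 1: (V_1 - 9)/3600 + (V_1 - V_2)/2700 + (V_1 - V_5)/3600 = 0
  Node 2: (V_2 - V_1)/2700 + (V_2 - V_3)/11 + (V_2 - V_5)/910 = 0
  Node 3: (V_3 - V_2)/11 + (V_3 - 0)/3000 + (V_3 - V_5)/2200 = 0
  Node 5: (V_5 - V_1)/3600 + (V_5 - V_2)/910 + (V_5 - V_3)/2200 + (V_5 - 0)/1.8 = 0
Collecting terms (coefficients in siemens):
  0.0009259·V_1 - 0.0003704·V_2 - 0.0002778·V_5 = 0.0025
  0.09238·V_2 - 0.0003704·V_1 - 0.09091·V_3 - 0.001099·V_5 = 0
  0.0917·V_3 - 0.09091·V_2 - 0.0004545·V_5 = 0
  0.5574·V_5 - 0.0002778·V_1 - 0.001099·V_2 - 0.0004545·V_3 = 0
Solving these 4 simultaneous equations (Gaussian elimination) gives:
  V_1 = 2.892 V, V_2 = 0.4779 V, V_3 = 0.4738 V, V_5 = 0.00277 V
I_R7 = (V_3 - V_5)/R7 = (0.4738 - 0.00277)/2200 = 0.0002141 A
P_R7 = I_R7² × R7 = (0.0002141)² × 2200 = 0.0001008 W

Final answer: 0.0001008 W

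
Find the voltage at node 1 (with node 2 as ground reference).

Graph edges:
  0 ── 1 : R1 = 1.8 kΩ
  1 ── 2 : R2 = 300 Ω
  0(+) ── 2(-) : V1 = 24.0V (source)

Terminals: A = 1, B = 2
Nodal analysis, taking node 2 as the 0 V reference.
Source V1 fixes V_0 = 24 V.
KCL at each unknown node (sum of currents leaving = 0; resistances in Ω):
  Node 1: (V_1 - 24)/1800 + (V_1 - 0)/300 = 0
Collecting terms: 0.003889 × V_1 = 0.01333  =>  V_1 = 3.429 V
The requested potential is V_1 = 3.429 V.

Final answer: V_1 = 3.429 V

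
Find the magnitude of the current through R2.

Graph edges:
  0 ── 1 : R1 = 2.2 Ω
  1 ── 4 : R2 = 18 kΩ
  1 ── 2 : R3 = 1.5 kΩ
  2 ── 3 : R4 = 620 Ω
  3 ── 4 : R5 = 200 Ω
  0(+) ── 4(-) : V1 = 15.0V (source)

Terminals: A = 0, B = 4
Nodal analysis, taking node 4 as the 0 V reference.
Source V1 fixes V_0 = 15 V.
KCL at each unknown node (sum of currents leaving = 0; resistances in Ω):
  Node 1: (V_1 - 15)/2.2 + (V_1 - 0)/18000 + (V_1 - V_2)/1500 = 0
  Node 2: (V_2 - V_1)/1500 + (V_2 - V_3)/620 = 0
  Node 3: (V_3 - V_2)/620 + (V_3 - 0)/200 = 0
Collecting terms (coefficients in siemens):
  0.4553·V_1 - 0.0006667·V_2 = 6.818
  0.00228·V_2 - 0.0006667·V_1 - 0.001613·V_3 = 0
  0.006613·V_3 - 0.001613·V_2 = 0
Solving these 3 simultaneous equations (Gaussian elimination) gives:
  V_1 = 14.98 V, V_2 = 5.296 V, V_3 = 1.292 V
I_R2 = (V_1 - V_4)/R2 = (14.98 - 0)/18000 = 0.0008324 A
|I_R2| = 0.0008324 A

Final answer: |I_R2| = 0.0008324 A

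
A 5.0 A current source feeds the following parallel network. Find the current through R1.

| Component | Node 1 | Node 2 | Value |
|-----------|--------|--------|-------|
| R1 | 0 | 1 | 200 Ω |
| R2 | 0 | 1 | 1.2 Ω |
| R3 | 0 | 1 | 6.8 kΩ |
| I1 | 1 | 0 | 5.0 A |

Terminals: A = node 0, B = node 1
All resistors sit directly between nodes 0 and 1, so they are in parallel and share one voltage V; the full source current 5 A splits among them.
1/R_par = 1/200 + 1/1.2 + 1/6800 = 0.8385 S  =>  R_par = 1.193 Ω
V = I × R_par = 5 × 1.193 = 5.963 V
I_R1 = V/R1 = 5.963/200 = 0.02982 A

Final answer: 0.02982 A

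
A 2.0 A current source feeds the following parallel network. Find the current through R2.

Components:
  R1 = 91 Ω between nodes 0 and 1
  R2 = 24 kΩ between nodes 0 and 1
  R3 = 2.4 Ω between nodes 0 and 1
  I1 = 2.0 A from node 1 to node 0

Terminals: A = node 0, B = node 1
All resistors sit directly between nodes 0 and 1, so they are in parallel and share one voltage V; the full source current 2 A splits among them.
1/R_par = 1/91 + 1/24000 + 1/2.4 = 0.4277 S  =>  R_par = 2.338 Ω
V = I × R_par = 2 × 2.338 = 4.676 V
I_R2 = V/R2 = 4.676/24000 = 0.0001948 A

Final answer: 0.0001948 A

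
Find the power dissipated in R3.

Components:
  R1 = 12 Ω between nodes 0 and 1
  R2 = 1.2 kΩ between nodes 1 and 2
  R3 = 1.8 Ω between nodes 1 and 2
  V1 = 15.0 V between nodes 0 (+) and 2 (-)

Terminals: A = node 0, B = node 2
Nodal analysis, taking node 2 as the 0 V reference.
Source V1 fixes V_0 = 15 V.
KCL at each unknown node (sum of currents leaving = 0; resistances in Ω):
  Node 1: (V_1 - 15)/12 + (V_1 - 0)/1200 + (V_1 - 0)/1.8 = 0
Collecting terms: 0.6397 × V_1 = 1.25  =>  V_1 = 1.954 V
I_R3 = (V_1 - V_2)/R3 = (1.954 - 0)/1.8 = 1.086 A
P_R3 = I_R3² × R3 = (1.086)² × 1.8 = 2.121 W

Final answer: 2.121 W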